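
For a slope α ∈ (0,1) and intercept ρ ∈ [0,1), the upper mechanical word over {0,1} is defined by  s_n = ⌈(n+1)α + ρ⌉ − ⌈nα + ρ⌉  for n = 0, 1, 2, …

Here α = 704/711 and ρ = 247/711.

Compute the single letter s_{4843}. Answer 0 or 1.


1

(n+1)α + ρ = (4844·704 + 247) / 711 = 3410423/711
nα + ρ     = (4843·704 + 247) / 711 = 3409719/711
⌈3410423/711⌉ = 4797,  ⌈3409719/711⌉ = 4796
s_{4843} = 4797 − 4796 = 1


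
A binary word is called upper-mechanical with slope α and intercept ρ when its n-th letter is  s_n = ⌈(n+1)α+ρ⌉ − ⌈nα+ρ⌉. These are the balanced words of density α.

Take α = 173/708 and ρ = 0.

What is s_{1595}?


0

(n+1)α + ρ = (1596·173) / 708 = 276108/708
nα + ρ     = (1595·173) / 708 = 275935/708
⌈276108/708⌉ = 390,  ⌈275935/708⌉ = 390
s_{1595} = 390 − 390 = 0


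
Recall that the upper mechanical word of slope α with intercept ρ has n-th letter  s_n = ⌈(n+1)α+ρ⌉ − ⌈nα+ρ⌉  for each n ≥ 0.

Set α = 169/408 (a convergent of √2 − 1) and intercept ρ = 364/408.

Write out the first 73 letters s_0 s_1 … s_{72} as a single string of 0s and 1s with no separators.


n=0: ⌈(1·169+364)/408⌉ − ⌈(0·169+364)/408⌉ = ⌈533/408⌉ − ⌈364/408⌉ = 2 − 1 = 1
n=1: ⌈(2·169+364)/408⌉ − ⌈(1·169+364)/408⌉ = ⌈702/408⌉ − ⌈533/408⌉ = 2 − 2 = 0
n=2: ⌈(3·169+364)/408⌉ − ⌈(2·169+364)/408⌉ = ⌈871/408⌉ − ⌈702/408⌉ = 3 − 2 = 1
n=3: ⌈(4·169+364)/408⌉ − ⌈(3·169+364)/408⌉ = ⌈1040/408⌉ − ⌈871/408⌉ = 3 − 3 = 0
n=4: ⌈(5·169+364)/408⌉ − ⌈(4·169+364)/408⌉ = ⌈1209/408⌉ − ⌈1040/408⌉ = 3 − 3 = 0
n=5: ⌈(6·169+364)/408⌉ − ⌈(5·169+364)/408⌉ = ⌈1378/408⌉ − ⌈1209/408⌉ = 4 − 3 = 1
n=6: ⌈(7·169+364)/408⌉ − ⌈(6·169+364)/408⌉ = ⌈1547/408⌉ − ⌈1378/408⌉ = 4 − 4 = 0
n=7: ⌈(8·169+364)/408⌉ − ⌈(7·169+364)/408⌉ = ⌈1716/408⌉ − ⌈1547/408⌉ = 5 − 4 = 1
n=8: ⌈(9·169+364)/408⌉ − ⌈(8·169+364)/408⌉ = ⌈1885/408⌉ − ⌈1716/408⌉ = 5 − 5 = 0
n=9: ⌈(10·169+364)/408⌉ − ⌈(9·169+364)/408⌉ = ⌈2054/408⌉ − ⌈1885/408⌉ = 6 − 5 = 1
n=10: ⌈(11·169+364)/408⌉ − ⌈(10·169+364)/408⌉ = ⌈2223/408⌉ − ⌈2054/408⌉ = 6 − 6 = 0
n=11: ⌈(12·169+364)/408⌉ − ⌈(11·169+364)/408⌉ = ⌈2392/408⌉ − ⌈2223/408⌉ = 6 − 6 = 0
n=12: ⌈(13·169+364)/408⌉ − ⌈(12·169+364)/408⌉ = ⌈2561/408⌉ − ⌈2392/408⌉ = 7 − 6 = 1
n=13: ⌈(14·169+364)/408⌉ − ⌈(13·169+364)/408⌉ = ⌈2730/408⌉ − ⌈2561/408⌉ = 7 − 7 = 0
n=14: ⌈(15·169+364)/408⌉ − ⌈(14·169+364)/408⌉ = ⌈2899/408⌉ − ⌈2730/408⌉ = 8 − 7 = 1
n=15: ⌈(16·169+364)/408⌉ − ⌈(15·169+364)/408⌉ = ⌈3068/408⌉ − ⌈2899/408⌉ = 8 − 8 = 0
n=16: ⌈(17·169+364)/408⌉ − ⌈(16·169+364)/408⌉ = ⌈3237/408⌉ − ⌈3068/408⌉ = 8 − 8 = 0
n=17: ⌈(18·169+364)/408⌉ − ⌈(17·169+364)/408⌉ = ⌈3406/408⌉ − ⌈3237/408⌉ = 9 − 8 = 1
n=18: ⌈(19·169+364)/408⌉ − ⌈(18·169+364)/408⌉ = ⌈3575/408⌉ − ⌈3406/408⌉ = 9 − 9 = 0
n=19: ⌈(20·169+364)/408⌉ − ⌈(19·169+364)/408⌉ = ⌈3744/408⌉ − ⌈3575/408⌉ = 10 − 9 = 1
n=20: ⌈(21·169+364)/408⌉ − ⌈(20·169+364)/408⌉ = ⌈3913/408⌉ − ⌈3744/408⌉ = 10 − 10 = 0
n=21: ⌈(22·169+364)/408⌉ − ⌈(21·169+364)/408⌉ = ⌈4082/408⌉ − ⌈3913/408⌉ = 11 − 10 = 1
n=22: ⌈(23·169+364)/408⌉ − ⌈(22·169+364)/408⌉ = ⌈4251/408⌉ − ⌈4082/408⌉ = 11 − 11 = 0
n=23: ⌈(24·169+364)/408⌉ − ⌈(23·169+364)/408⌉ = ⌈4420/408⌉ − ⌈4251/408⌉ = 11 − 11 = 0
n=24: ⌈(25·169+364)/408⌉ − ⌈(24·169+364)/408⌉ = ⌈4589/408⌉ − ⌈4420/408⌉ = 12 − 11 = 1
n=25: ⌈(26·169+364)/408⌉ − ⌈(25·169+364)/408⌉ = ⌈4758/408⌉ − ⌈4589/408⌉ = 12 − 12 = 0
n=26: ⌈(27·169+364)/408⌉ − ⌈(26·169+364)/408⌉ = ⌈4927/408⌉ − ⌈4758/408⌉ = 13 − 12 = 1
n=27: ⌈(28·169+364)/408⌉ − ⌈(27·169+364)/408⌉ = ⌈5096/408⌉ − ⌈4927/408⌉ = 13 − 13 = 0
n=28: ⌈(29·169+364)/408⌉ − ⌈(28·169+364)/408⌉ = ⌈5265/408⌉ − ⌈5096/408⌉ = 13 − 13 = 0
n=29: ⌈(30·169+364)/408⌉ − ⌈(29·169+364)/408⌉ = ⌈5434/408⌉ − ⌈5265/408⌉ = 14 − 13 = 1
n=30: ⌈(31·169+364)/408⌉ − ⌈(30·169+364)/408⌉ = ⌈5603/408⌉ − ⌈5434/408⌉ = 14 − 14 = 0
n=31: ⌈(32·169+364)/408⌉ − ⌈(31·169+364)/408⌉ = ⌈5772/408⌉ − ⌈5603/408⌉ = 15 − 14 = 1
n=32: ⌈(33·169+364)/408⌉ − ⌈(32·169+364)/408⌉ = ⌈5941/408⌉ − ⌈5772/408⌉ = 15 − 15 = 0
n=33: ⌈(34·169+364)/408⌉ − ⌈(33·169+364)/408⌉ = ⌈6110/408⌉ − ⌈5941/408⌉ = 15 − 15 = 0
n=34: ⌈(35·169+364)/408⌉ − ⌈(34·169+364)/408⌉ = ⌈6279/408⌉ − ⌈6110/408⌉ = 16 − 15 = 1
n=35: ⌈(36·169+364)/408⌉ − ⌈(35·169+364)/408⌉ = ⌈6448/408⌉ − ⌈6279/408⌉ = 16 − 16 = 0
n=36: ⌈(37·169+364)/408⌉ − ⌈(36·169+364)/408⌉ = ⌈6617/408⌉ − ⌈6448/408⌉ = 17 − 16 = 1
n=37: ⌈(38·169+364)/408⌉ − ⌈(37·169+364)/408⌉ = ⌈6786/408⌉ − ⌈6617/408⌉ = 17 − 17 = 0
n=38: ⌈(39·169+364)/408⌉ − ⌈(38·169+364)/408⌉ = ⌈6955/408⌉ − ⌈6786/408⌉ = 18 − 17 = 1
n=39: ⌈(40·169+364)/408⌉ − ⌈(39·169+364)/408⌉ = ⌈7124/408⌉ − ⌈6955/408⌉ = 18 − 18 = 0
n=40: ⌈(41·169+364)/408⌉ − ⌈(40·169+364)/408⌉ = ⌈7293/408⌉ − ⌈7124/408⌉ = 18 − 18 = 0
n=41: ⌈(42·169+364)/408⌉ − ⌈(41·169+364)/408⌉ = ⌈7462/408⌉ − ⌈7293/408⌉ = 19 − 18 = 1
n=42: ⌈(43·169+364)/408⌉ − ⌈(42·169+364)/408⌉ = ⌈7631/408⌉ − ⌈7462/408⌉ = 19 − 19 = 0
n=43: ⌈(44·169+364)/408⌉ − ⌈(43·169+364)/408⌉ = ⌈7800/408⌉ − ⌈7631/408⌉ = 20 − 19 = 1
n=44: ⌈(45·169+364)/408⌉ − ⌈(44·169+364)/408⌉ = ⌈7969/408⌉ − ⌈7800/408⌉ = 20 − 20 = 0
n=45: ⌈(46·169+364)/408⌉ − ⌈(45·169+364)/408⌉ = ⌈8138/408⌉ − ⌈7969/408⌉ = 20 − 20 = 0
n=46: ⌈(47·169+364)/408⌉ − ⌈(46·169+364)/408⌉ = ⌈8307/408⌉ − ⌈8138/408⌉ = 21 − 20 = 1
n=47: ⌈(48·169+364)/408⌉ − ⌈(47·169+364)/408⌉ = ⌈8476/408⌉ − ⌈8307/408⌉ = 21 − 21 = 0
n=48: ⌈(49·169+364)/408⌉ − ⌈(48·169+364)/408⌉ = ⌈8645/408⌉ − ⌈8476/408⌉ = 22 − 21 = 1
n=49: ⌈(50·169+364)/408⌉ − ⌈(49·169+364)/408⌉ = ⌈8814/408⌉ − ⌈8645/408⌉ = 22 − 22 = 0
n=50: ⌈(51·169+364)/408⌉ − ⌈(50·169+364)/408⌉ = ⌈8983/408⌉ − ⌈8814/408⌉ = 23 − 22 = 1
n=51: ⌈(52·169+364)/408⌉ − ⌈(51·169+364)/408⌉ = ⌈9152/408⌉ − ⌈8983/408⌉ = 23 − 23 = 0
n=52: ⌈(53·169+364)/408⌉ − ⌈(52·169+364)/408⌉ = ⌈9321/408⌉ − ⌈9152/408⌉ = 23 − 23 = 0
n=53: ⌈(54·169+364)/408⌉ − ⌈(53·169+364)/408⌉ = ⌈9490/408⌉ − ⌈9321/408⌉ = 24 − 23 = 1
n=54: ⌈(55·169+364)/408⌉ − ⌈(54·169+364)/408⌉ = ⌈9659/408⌉ − ⌈9490/408⌉ = 24 − 24 = 0
n=55: ⌈(56·169+364)/408⌉ − ⌈(55·169+364)/408⌉ = ⌈9828/408⌉ − ⌈9659/408⌉ = 25 − 24 = 1
n=56: ⌈(57·169+364)/408⌉ − ⌈(56·169+364)/408⌉ = ⌈9997/408⌉ − ⌈9828/408⌉ = 25 − 25 = 0
n=57: ⌈(58·169+364)/408⌉ − ⌈(57·169+364)/408⌉ = ⌈10166/408⌉ − ⌈9997/408⌉ = 25 − 25 = 0
n=58: ⌈(59·169+364)/408⌉ − ⌈(58·169+364)/408⌉ = ⌈10335/408⌉ − ⌈10166/408⌉ = 26 − 25 = 1
n=59: ⌈(60·169+364)/408⌉ − ⌈(59·169+364)/408⌉ = ⌈10504/408⌉ − ⌈10335/408⌉ = 26 − 26 = 0
n=60: ⌈(61·169+364)/408⌉ − ⌈(60·169+364)/408⌉ = ⌈10673/408⌉ − ⌈10504/408⌉ = 27 − 26 = 1
n=61: ⌈(62·169+364)/408⌉ − ⌈(61·169+364)/408⌉ = ⌈10842/408⌉ − ⌈10673/408⌉ = 27 − 27 = 0
n=62: ⌈(63·169+364)/408⌉ − ⌈(62·169+364)/408⌉ = ⌈11011/408⌉ − ⌈10842/408⌉ = 27 − 27 = 0
n=63: ⌈(64·169+364)/408⌉ − ⌈(63·169+364)/408⌉ = ⌈11180/408⌉ − ⌈11011/408⌉ = 28 − 27 = 1
n=64: ⌈(65·169+364)/408⌉ − ⌈(64·169+364)/408⌉ = ⌈11349/408⌉ − ⌈11180/408⌉ = 28 − 28 = 0
n=65: ⌈(66·169+364)/408⌉ − ⌈(65·169+364)/408⌉ = ⌈11518/408⌉ − ⌈11349/408⌉ = 29 − 28 = 1
n=66: ⌈(67·169+364)/408⌉ − ⌈(66·169+364)/408⌉ = ⌈11687/408⌉ − ⌈11518/408⌉ = 29 − 29 = 0
n=67: ⌈(68·169+364)/408⌉ − ⌈(67·169+364)/408⌉ = ⌈11856/408⌉ − ⌈11687/408⌉ = 30 − 29 = 1
n=68: ⌈(69·169+364)/408⌉ − ⌈(68·169+364)/408⌉ = ⌈12025/408⌉ − ⌈11856/408⌉ = 30 − 30 = 0
n=69: ⌈(70·169+364)/408⌉ − ⌈(69·169+364)/408⌉ = ⌈12194/408⌉ − ⌈12025/408⌉ = 30 − 30 = 0
n=70: ⌈(71·169+364)/408⌉ − ⌈(70·169+364)/408⌉ = ⌈12363/408⌉ − ⌈12194/408⌉ = 31 − 30 = 1
n=71: ⌈(72·169+364)/408⌉ − ⌈(71·169+364)/408⌉ = ⌈12532/408⌉ − ⌈12363/408⌉ = 31 − 31 = 0
n=72: ⌈(73·169+364)/408⌉ − ⌈(72·169+364)/408⌉ = ⌈12701/408⌉ − ⌈12532/408⌉ = 32 − 31 = 1

1010010101001010010101001010010100101010010100101010010100101001010100101


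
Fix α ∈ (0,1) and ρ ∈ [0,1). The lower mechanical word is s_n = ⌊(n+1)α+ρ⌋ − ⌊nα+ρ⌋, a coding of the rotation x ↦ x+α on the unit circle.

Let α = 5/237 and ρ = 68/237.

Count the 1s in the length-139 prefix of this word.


#1s = Σ_{n=0}^{138} s_n = Σ_{n=0}^{138} (⌊(n+1)α+ρ⌋ − ⌊nα+ρ⌋)
the sum telescopes: every ⌊nα+ρ⌋ with 0 < n < 139 appears once with + and once with −, leaving ⌊139α+ρ⌋ − ⌊0·α+ρ⌋
139α + ρ = (139·5 + 68) / 237 = 763/237
ρ = 68/237
⌊763/237⌋ = 3,  ⌊68/237⌋ = 0
#1s = 3 − 0 = 3

3


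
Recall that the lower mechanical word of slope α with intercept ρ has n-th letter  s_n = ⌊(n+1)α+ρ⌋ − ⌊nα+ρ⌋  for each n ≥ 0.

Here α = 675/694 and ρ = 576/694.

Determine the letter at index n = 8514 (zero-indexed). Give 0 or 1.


(n+1)α + ρ = (8515·675 + 576) / 694 = 5748201/694
nα + ρ     = (8514·675 + 576) / 694 = 5747526/694
⌊5748201/694⌋ = 8282,  ⌊5747526/694⌋ = 8281
s_{8514} = 8282 − 8281 = 1

1


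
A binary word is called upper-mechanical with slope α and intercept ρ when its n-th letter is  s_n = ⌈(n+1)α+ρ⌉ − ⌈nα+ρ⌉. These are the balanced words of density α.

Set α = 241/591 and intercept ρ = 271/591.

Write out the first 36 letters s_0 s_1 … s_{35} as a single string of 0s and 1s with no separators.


010100101001010010101001010010100101

n=0: ⌈(1·241+271)/591⌉ − ⌈(0·241+271)/591⌉ = ⌈512/591⌉ − ⌈271/591⌉ = 1 − 1 = 0
n=1: ⌈(2·241+271)/591⌉ − ⌈(1·241+271)/591⌉ = ⌈753/591⌉ − ⌈512/591⌉ = 2 − 1 = 1
n=2: ⌈(3·241+271)/591⌉ − ⌈(2·241+271)/591⌉ = ⌈994/591⌉ − ⌈753/591⌉ = 2 − 2 = 0
n=3: ⌈(4·241+271)/591⌉ − ⌈(3·241+271)/591⌉ = ⌈1235/591⌉ − ⌈994/591⌉ = 3 − 2 = 1
n=4: ⌈(5·241+271)/591⌉ − ⌈(4·241+271)/591⌉ = ⌈1476/591⌉ − ⌈1235/591⌉ = 3 − 3 = 0
n=5: ⌈(6·241+271)/591⌉ − ⌈(5·241+271)/591⌉ = ⌈1717/591⌉ − ⌈1476/591⌉ = 3 − 3 = 0
n=6: ⌈(7·241+271)/591⌉ − ⌈(6·241+271)/591⌉ = ⌈1958/591⌉ − ⌈1717/591⌉ = 4 − 3 = 1
n=7: ⌈(8·241+271)/591⌉ − ⌈(7·241+271)/591⌉ = ⌈2199/591⌉ − ⌈1958/591⌉ = 4 − 4 = 0
n=8: ⌈(9·241+271)/591⌉ − ⌈(8·241+271)/591⌉ = ⌈2440/591⌉ − ⌈2199/591⌉ = 5 − 4 = 1
n=9: ⌈(10·241+271)/591⌉ − ⌈(9·241+271)/591⌉ = ⌈2681/591⌉ − ⌈2440/591⌉ = 5 − 5 = 0
n=10: ⌈(11·241+271)/591⌉ − ⌈(10·241+271)/591⌉ = ⌈2922/591⌉ − ⌈2681/591⌉ = 5 − 5 = 0
n=11: ⌈(12·241+271)/591⌉ − ⌈(11·241+271)/591⌉ = ⌈3163/591⌉ − ⌈2922/591⌉ = 6 − 5 = 1
n=12: ⌈(13·241+271)/591⌉ − ⌈(12·241+271)/591⌉ = ⌈3404/591⌉ − ⌈3163/591⌉ = 6 − 6 = 0
n=13: ⌈(14·241+271)/591⌉ − ⌈(13·241+271)/591⌉ = ⌈3645/591⌉ − ⌈3404/591⌉ = 7 − 6 = 1
n=14: ⌈(15·241+271)/591⌉ − ⌈(14·241+271)/591⌉ = ⌈3886/591⌉ − ⌈3645/591⌉ = 7 − 7 = 0
n=15: ⌈(16·241+271)/591⌉ − ⌈(15·241+271)/591⌉ = ⌈4127/591⌉ − ⌈3886/591⌉ = 7 − 7 = 0
n=16: ⌈(17·241+271)/591⌉ − ⌈(16·241+271)/591⌉ = ⌈4368/591⌉ − ⌈4127/591⌉ = 8 − 7 = 1
n=17: ⌈(18·241+271)/591⌉ − ⌈(17·241+271)/591⌉ = ⌈4609/591⌉ − ⌈4368/591⌉ = 8 − 8 = 0
n=18: ⌈(19·241+271)/591⌉ − ⌈(18·241+271)/591⌉ = ⌈4850/591⌉ − ⌈4609/591⌉ = 9 − 8 = 1
n=19: ⌈(20·241+271)/591⌉ − ⌈(19·241+271)/591⌉ = ⌈5091/591⌉ − ⌈4850/591⌉ = 9 − 9 = 0
n=20: ⌈(21·241+271)/591⌉ − ⌈(20·241+271)/591⌉ = ⌈5332/591⌉ − ⌈5091/591⌉ = 10 − 9 = 1
n=21: ⌈(22·241+271)/591⌉ − ⌈(21·241+271)/591⌉ = ⌈5573/591⌉ − ⌈5332/591⌉ = 10 − 10 = 0
n=22: ⌈(23·241+271)/591⌉ − ⌈(22·241+271)/591⌉ = ⌈5814/591⌉ − ⌈5573/591⌉ = 10 − 10 = 0
n=23: ⌈(24·241+271)/591⌉ − ⌈(23·241+271)/591⌉ = ⌈6055/591⌉ − ⌈5814/591⌉ = 11 − 10 = 1
n=24: ⌈(25·241+271)/591⌉ − ⌈(24·241+271)/591⌉ = ⌈6296/591⌉ − ⌈6055/591⌉ = 11 − 11 = 0
n=25: ⌈(26·241+271)/591⌉ − ⌈(25·241+271)/591⌉ = ⌈6537/591⌉ − ⌈6296/591⌉ = 12 − 11 = 1
n=26: ⌈(27·241+271)/591⌉ − ⌈(26·241+271)/591⌉ = ⌈6778/591⌉ − ⌈6537/591⌉ = 12 − 12 = 0
n=27: ⌈(28·241+271)/591⌉ − ⌈(27·241+271)/591⌉ = ⌈7019/591⌉ − ⌈6778/591⌉ = 12 − 12 = 0
n=28: ⌈(29·241+271)/591⌉ − ⌈(28·241+271)/591⌉ = ⌈7260/591⌉ − ⌈7019/591⌉ = 13 − 12 = 1
n=29: ⌈(30·241+271)/591⌉ − ⌈(29·241+271)/591⌉ = ⌈7501/591⌉ − ⌈7260/591⌉ = 13 − 13 = 0
n=30: ⌈(31·241+271)/591⌉ − ⌈(30·241+271)/591⌉ = ⌈7742/591⌉ − ⌈7501/591⌉ = 14 − 13 = 1
n=31: ⌈(32·241+271)/591⌉ − ⌈(31·241+271)/591⌉ = ⌈7983/591⌉ − ⌈7742/591⌉ = 14 − 14 = 0
n=32: ⌈(33·241+271)/591⌉ − ⌈(32·241+271)/591⌉ = ⌈8224/591⌉ − ⌈7983/591⌉ = 14 − 14 = 0
n=33: ⌈(34·241+271)/591⌉ − ⌈(33·241+271)/591⌉ = ⌈8465/591⌉ − ⌈8224/591⌉ = 15 − 14 = 1
n=34: ⌈(35·241+271)/591⌉ − ⌈(34·241+271)/591⌉ = ⌈8706/591⌉ − ⌈8465/591⌉ = 15 − 15 = 0
n=35: ⌈(36·241+271)/591⌉ − ⌈(35·241+271)/591⌉ = ⌈8947/591⌉ − ⌈8706/591⌉ = 16 − 15 = 1


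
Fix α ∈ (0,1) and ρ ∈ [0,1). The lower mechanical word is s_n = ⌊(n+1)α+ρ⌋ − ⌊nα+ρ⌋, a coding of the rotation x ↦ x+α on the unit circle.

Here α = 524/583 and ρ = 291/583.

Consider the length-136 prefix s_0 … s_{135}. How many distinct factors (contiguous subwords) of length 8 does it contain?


9

t_n = ⌊(n·524+291)/583⌋ for n = 0 … 136:
  n=0…9: ⌊291/583⌋=0 ⌊815/583⌋=1 ⌊1339/583⌋=2 ⌊1863/583⌋=3 ⌊2387/583⌋=4 ⌊2911/583⌋=4 ⌊3435/583⌋=5 ⌊3959/583⌋=6 ⌊4483/583⌋=7 ⌊5007/583⌋=8
  n=10…19: ⌊5531/583⌋=9 ⌊6055/583⌋=10 ⌊6579/583⌋=11 ⌊7103/583⌋=12 ⌊7627/583⌋=13 ⌊8151/583⌋=13 ⌊8675/583⌋=14 ⌊9199/583⌋=15 ⌊9723/583⌋=16 ⌊10247/583⌋=17
  n=20…29: ⌊10771/583⌋=18 ⌊11295/583⌋=19 ⌊11819/583⌋=20 ⌊12343/583⌋=21 ⌊12867/583⌋=22 ⌊13391/583⌋=22 ⌊13915/583⌋=23 ⌊14439/583⌋=24 ⌊14963/583⌋=25 ⌊15487/583⌋=26
  n=30…39: ⌊16011/583⌋=27 ⌊16535/583⌋=28 ⌊17059/583⌋=29 ⌊17583/583⌋=30 ⌊18107/583⌋=31 ⌊18631/583⌋=31 ⌊19155/583⌋=32 ⌊19679/583⌋=33 ⌊20203/583⌋=34 ⌊20727/583⌋=35
  n=40…49: ⌊21251/583⌋=36 ⌊21775/583⌋=37 ⌊22299/583⌋=38 ⌊22823/583⌋=39 ⌊23347/583⌋=40 ⌊23871/583⌋=40 ⌊24395/583⌋=41 ⌊24919/583⌋=42 ⌊25443/583⌋=43 ⌊25967/583⌋=44
  n=50…59: ⌊26491/583⌋=45 ⌊27015/583⌋=46 ⌊27539/583⌋=47 ⌊28063/583⌋=48 ⌊28587/583⌋=49 ⌊29111/583⌋=49 ⌊29635/583⌋=50 ⌊30159/583⌋=51 ⌊30683/583⌋=52 ⌊31207/583⌋=53
  n=60…69: ⌊31731/583⌋=54 ⌊32255/583⌋=55 ⌊32779/583⌋=56 ⌊33303/583⌋=57 ⌊33827/583⌋=58 ⌊34351/583⌋=58 ⌊34875/583⌋=59 ⌊35399/583⌋=60 ⌊35923/583⌋=61 ⌊36447/583⌋=62
  n=70…79: ⌊36971/583⌋=63 ⌊37495/583⌋=64 ⌊38019/583⌋=65 ⌊38543/583⌋=66 ⌊39067/583⌋=67 ⌊39591/583⌋=67 ⌊40115/583⌋=68 ⌊40639/583⌋=69 ⌊41163/583⌋=70 ⌊41687/583⌋=71
  n=80…89: ⌊42211/583⌋=72 ⌊42735/583⌋=73 ⌊43259/583⌋=74 ⌊43783/583⌋=75 ⌊44307/583⌋=75 ⌊44831/583⌋=76 ⌊45355/583⌋=77 ⌊45879/583⌋=78 ⌊46403/583⌋=79 ⌊46927/583⌋=80
  n=90…99: ⌊47451/583⌋=81 ⌊47975/583⌋=82 ⌊48499/583⌋=83 ⌊49023/583⌋=84 ⌊49547/583⌋=84 ⌊50071/583⌋=85 ⌊50595/583⌋=86 ⌊51119/583⌋=87 ⌊51643/583⌋=88 ⌊52167/583⌋=89
  n=100…109: ⌊52691/583⌋=90 ⌊53215/583⌋=91 ⌊53739/583⌋=92 ⌊54263/583⌋=93 ⌊54787/583⌋=93 ⌊55311/583⌋=94 ⌊55835/583⌋=95 ⌊56359/583⌋=96 ⌊56883/583⌋=97 ⌊57407/583⌋=98
  n=110…119: ⌊57931/583⌋=99 ⌊58455/583⌋=100 ⌊58979/583⌋=101 ⌊59503/583⌋=102 ⌊60027/583⌋=102 ⌊60551/583⌋=103 ⌊61075/583⌋=104 ⌊61599/583⌋=105 ⌊62123/583⌋=106 ⌊62647/583⌋=107
  n=120…129: ⌊63171/583⌋=108 ⌊63695/583⌋=109 ⌊64219/583⌋=110 ⌊64743/583⌋=111 ⌊65267/583⌋=111 ⌊65791/583⌋=112 ⌊66315/583⌋=113 ⌊66839/583⌋=114 ⌊67363/583⌋=115 ⌊67887/583⌋=116
  n=130…136: ⌊68411/583⌋=117 ⌊68935/583⌋=118 ⌊69459/583⌋=119 ⌊69983/583⌋=120 ⌊70507/583⌋=120 ⌊71031/583⌋=121 ⌊71555/583⌋=122
s_n = t_(n+1) − t_n for n = 0 … 135 gives
prefix = 1111011111111101111111110111111111011111111101111111110111111111011111111101111111101111111110111111111011111111101111111110111111111011
slide a length-8 window over [0..7] … [128..135] (129 windows); first occurrence of each distinct factor:
  [  0..  7] 11110111
  [  1..  8] 11101111
  [  2..  9] 11011111
  [  3.. 10] 10111111
  [  4.. 11] 01111111
  [  5.. 12] 11111111
  [  7.. 14] 11111110
  [  8.. 15] 11111101
  [  9.. 16] 11111011
  (the other 120 windows repeat one of these)
distinct factors: {01111111, 10111111, 11011111, 11101111, 11110111, 11111011, 11111101, 11111110, 11111111}
count = 9  (Sturmian bound for length 8 is 9)


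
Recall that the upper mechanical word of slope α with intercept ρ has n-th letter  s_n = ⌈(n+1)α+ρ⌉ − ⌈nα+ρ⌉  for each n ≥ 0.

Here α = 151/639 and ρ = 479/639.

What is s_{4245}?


(n+1)α + ρ = (4246·151 + 479) / 639 = 641625/639
nα + ρ     = (4245·151 + 479) / 639 = 641474/639
⌈641625/639⌉ = 1005,  ⌈641474/639⌉ = 1004
s_{4245} = 1005 − 1004 = 1

1


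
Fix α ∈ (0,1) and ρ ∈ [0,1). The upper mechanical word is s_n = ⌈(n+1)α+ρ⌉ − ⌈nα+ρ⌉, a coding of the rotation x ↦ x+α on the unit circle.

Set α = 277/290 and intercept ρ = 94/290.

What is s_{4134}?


(n+1)α + ρ = (4135·277 + 94) / 290 = 1145489/290
nα + ρ     = (4134·277 + 94) / 290 = 1145212/290
⌈1145489/290⌉ = 3950,  ⌈1145212/290⌉ = 3950
s_{4134} = 3950 − 3950 = 0

0


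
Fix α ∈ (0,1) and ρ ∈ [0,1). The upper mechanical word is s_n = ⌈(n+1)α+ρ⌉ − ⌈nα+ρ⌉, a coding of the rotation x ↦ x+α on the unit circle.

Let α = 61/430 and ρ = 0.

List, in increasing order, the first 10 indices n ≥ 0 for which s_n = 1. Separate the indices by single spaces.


n=0: ⌈61/430⌉−⌈0/430⌉ = 1−0 = 1  ← one
n=1: ⌈122/430⌉−⌈61/430⌉ = 1−1 = 0
n=2: ⌈183/430⌉−⌈122/430⌉ = 1−1 = 0
  …
n=7: ⌈488/430⌉−⌈427/430⌉ = 2−1 = 1  ← one
n=8: ⌈549/430⌉−⌈488/430⌉ = 2−2 = 0
n=9: ⌈610/430⌉−⌈549/430⌉ = 2−2 = 0
  …
n=14: ⌈915/430⌉−⌈854/430⌉ = 3−2 = 1  ← one
n=15: ⌈976/430⌉−⌈915/430⌉ = 3−3 = 0
n=16: ⌈1037/430⌉−⌈976/430⌉ = 3−3 = 0
  …
n=21: ⌈1342/430⌉−⌈1281/430⌉ = 4−3 = 1  ← one
n=22: ⌈1403/430⌉−⌈1342/430⌉ = 4−4 = 0
n=23: ⌈1464/430⌉−⌈1403/430⌉ = 4−4 = 0
  …
n=28: ⌈1769/430⌉−⌈1708/430⌉ = 5−4 = 1  ← one
n=29: ⌈1830/430⌉−⌈1769/430⌉ = 5−5 = 0
n=30: ⌈1891/430⌉−⌈1830/430⌉ = 5−5 = 0
  …
n=35: ⌈2196/430⌉−⌈2135/430⌉ = 6−5 = 1  ← one
n=36: ⌈2257/430⌉−⌈2196/430⌉ = 6−6 = 0
n=37: ⌈2318/430⌉−⌈2257/430⌉ = 6−6 = 0
  …
n=42: ⌈2623/430⌉−⌈2562/430⌉ = 7−6 = 1  ← one
n=43: ⌈2684/430⌉−⌈2623/430⌉ = 7−7 = 0
n=44: ⌈2745/430⌉−⌈2684/430⌉ = 7−7 = 0
  …
n=49: ⌈3050/430⌉−⌈2989/430⌉ = 8−7 = 1  ← one
n=50: ⌈3111/430⌉−⌈3050/430⌉ = 8−8 = 0
n=51: ⌈3172/430⌉−⌈3111/430⌉ = 8−8 = 0
  …
n=56: ⌈3477/430⌉−⌈3416/430⌉ = 9−8 = 1  ← one
n=57: ⌈3538/430⌉−⌈3477/430⌉ = 9−9 = 0
n=58: ⌈3599/430⌉−⌈3538/430⌉ = 9−9 = 0
  …
n=63: ⌈3904/430⌉−⌈3843/430⌉ = 10−9 = 1  ← one
positions of the first 10 ones: 0 7 14 21 28 35 42 49 56 63

0 7 14 21 28 35 42 49 56 63


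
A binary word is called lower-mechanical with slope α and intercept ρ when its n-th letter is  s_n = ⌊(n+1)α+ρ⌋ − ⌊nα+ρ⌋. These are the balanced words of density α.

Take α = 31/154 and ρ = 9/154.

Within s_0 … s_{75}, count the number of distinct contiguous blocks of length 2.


t_n = ⌊(n·31+9)/154⌋ for n = 0 … 76:
  n=0…9: ⌊9/154⌋=0 ⌊40/154⌋=0 ⌊71/154⌋=0 ⌊102/154⌋=0 ⌊133/154⌋=0 ⌊164/154⌋=1 ⌊195/154⌋=1 ⌊226/154⌋=1 ⌊257/154⌋=1 ⌊288/154⌋=1
  n=10…19: ⌊319/154⌋=2 ⌊350/154⌋=2 ⌊381/154⌋=2 ⌊412/154⌋=2 ⌊443/154⌋=2 ⌊474/154⌋=3 ⌊505/154⌋=3 ⌊536/154⌋=3 ⌊567/154⌋=3 ⌊598/154⌋=3
  n=20…29: ⌊629/154⌋=4 ⌊660/154⌋=4 ⌊691/154⌋=4 ⌊722/154⌋=4 ⌊753/154⌋=4 ⌊784/154⌋=5 ⌊815/154⌋=5 ⌊846/154⌋=5 ⌊877/154⌋=5 ⌊908/154⌋=5
  n=30…39: ⌊939/154⌋=6 ⌊970/154⌋=6 ⌊1001/154⌋=6 ⌊1032/154⌋=6 ⌊1063/154⌋=6 ⌊1094/154⌋=7 ⌊1125/154⌋=7 ⌊1156/154⌋=7 ⌊1187/154⌋=7 ⌊1218/154⌋=7
  n=40…49: ⌊1249/154⌋=8 ⌊1280/154⌋=8 ⌊1311/154⌋=8 ⌊1342/154⌋=8 ⌊1373/154⌋=8 ⌊1404/154⌋=9 ⌊1435/154⌋=9 ⌊1466/154⌋=9 ⌊1497/154⌋=9 ⌊1528/154⌋=9
  n=50…59: ⌊1559/154⌋=10 ⌊1590/154⌋=10 ⌊1621/154⌋=10 ⌊1652/154⌋=10 ⌊1683/154⌋=10 ⌊1714/154⌋=11 ⌊1745/154⌋=11 ⌊1776/154⌋=11 ⌊1807/154⌋=11 ⌊1838/154⌋=11
  n=60…69: ⌊1869/154⌋=12 ⌊1900/154⌋=12 ⌊1931/154⌋=12 ⌊1962/154⌋=12 ⌊1993/154⌋=12 ⌊2024/154⌋=13 ⌊2055/154⌋=13 ⌊2086/154⌋=13 ⌊2117/154⌋=13 ⌊2148/154⌋=13
  n=70…76: ⌊2179/154⌋=14 ⌊2210/154⌋=14 ⌊2241/154⌋=14 ⌊2272/154⌋=14 ⌊2303/154⌋=14 ⌊2334/154⌋=15 ⌊2365/154⌋=15
s_n = t_(n+1) − t_n for n = 0 … 75 gives
prefix = 0000100001000010000100001000010000100001000010000100001000010000100001000010
slide a length-2 window over [0..1] … [74..75] (75 windows); first occurrence of each distinct factor:
  [  0..  1] 00
  [  3..  4] 01
  [  4..  5] 10
  (the other 72 windows repeat one of these)
distinct factors: {00, 01, 10}
count = 3  (Sturmian bound for length 2 is 3)

3


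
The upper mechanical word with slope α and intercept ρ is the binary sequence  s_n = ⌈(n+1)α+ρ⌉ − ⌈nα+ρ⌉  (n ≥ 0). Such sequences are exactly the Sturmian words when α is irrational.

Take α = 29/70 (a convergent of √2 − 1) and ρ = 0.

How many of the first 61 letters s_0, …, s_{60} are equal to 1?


#1s = Σ_{n=0}^{60} s_n = Σ_{n=0}^{60} (⌈(n+1)α+ρ⌉ − ⌈nα+ρ⌉)
the sum telescopes: every ⌈nα+ρ⌉ with 0 < n < 61 appears once with + and once with −, leaving ⌈61α+ρ⌉ − ⌈0·α+ρ⌉
61α + ρ = (61·29) / 70 = 1769/70
ρ = 0/70
⌈1769/70⌉ = 26,  ⌈0/70⌉ = 0
#1s = 26 − 0 = 26

26


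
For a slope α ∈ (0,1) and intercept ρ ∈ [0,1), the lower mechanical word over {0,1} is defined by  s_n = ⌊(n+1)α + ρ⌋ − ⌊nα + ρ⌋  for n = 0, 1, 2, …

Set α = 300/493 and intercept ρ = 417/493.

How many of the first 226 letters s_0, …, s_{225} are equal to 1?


#1s = Σ_{n=0}^{225} s_n = Σ_{n=0}^{225} (⌊(n+1)α+ρ⌋ − ⌊nα+ρ⌋)
the sum telescopes: every ⌊nα+ρ⌋ with 0 < n < 226 appears once with + and once with −, leaving ⌊226α+ρ⌋ − ⌊0·α+ρ⌋
226α + ρ = (226·300 + 417) / 493 = 68217/493
ρ = 417/493
⌊68217/493⌋ = 138,  ⌊417/493⌋ = 0
#1s = 138 − 0 = 138

138


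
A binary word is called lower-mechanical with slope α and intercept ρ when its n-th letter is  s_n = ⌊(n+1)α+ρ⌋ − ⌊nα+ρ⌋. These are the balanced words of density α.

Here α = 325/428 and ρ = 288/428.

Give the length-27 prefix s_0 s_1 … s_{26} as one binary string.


110111011110111011101110111

n=0: ⌊(1·325+288)/428⌋ − ⌊(0·325+288)/428⌋ = ⌊613/428⌋ − ⌊288/428⌋ = 1 − 0 = 1
n=1: ⌊(2·325+288)/428⌋ − ⌊(1·325+288)/428⌋ = ⌊938/428⌋ − ⌊613/428⌋ = 2 − 1 = 1
n=2: ⌊(3·325+288)/428⌋ − ⌊(2·325+288)/428⌋ = ⌊1263/428⌋ − ⌊938/428⌋ = 2 − 2 = 0
n=3: ⌊(4·325+288)/428⌋ − ⌊(3·325+288)/428⌋ = ⌊1588/428⌋ − ⌊1263/428⌋ = 3 − 2 = 1
n=4: ⌊(5·325+288)/428⌋ − ⌊(4·325+288)/428⌋ = ⌊1913/428⌋ − ⌊1588/428⌋ = 4 − 3 = 1
n=5: ⌊(6·325+288)/428⌋ − ⌊(5·325+288)/428⌋ = ⌊2238/428⌋ − ⌊1913/428⌋ = 5 − 4 = 1
n=6: ⌊(7·325+288)/428⌋ − ⌊(6·325+288)/428⌋ = ⌊2563/428⌋ − ⌊2238/428⌋ = 5 − 5 = 0
n=7: ⌊(8·325+288)/428⌋ − ⌊(7·325+288)/428⌋ = ⌊2888/428⌋ − ⌊2563/428⌋ = 6 − 5 = 1
n=8: ⌊(9·325+288)/428⌋ − ⌊(8·325+288)/428⌋ = ⌊3213/428⌋ − ⌊2888/428⌋ = 7 − 6 = 1
n=9: ⌊(10·325+288)/428⌋ − ⌊(9·325+288)/428⌋ = ⌊3538/428⌋ − ⌊3213/428⌋ = 8 − 7 = 1
n=10: ⌊(11·325+288)/428⌋ − ⌊(10·325+288)/428⌋ = ⌊3863/428⌋ − ⌊3538/428⌋ = 9 − 8 = 1
n=11: ⌊(12·325+288)/428⌋ − ⌊(11·325+288)/428⌋ = ⌊4188/428⌋ − ⌊3863/428⌋ = 9 − 9 = 0
n=12: ⌊(13·325+288)/428⌋ − ⌊(12·325+288)/428⌋ = ⌊4513/428⌋ − ⌊4188/428⌋ = 10 − 9 = 1
n=13: ⌊(14·325+288)/428⌋ − ⌊(13·325+288)/428⌋ = ⌊4838/428⌋ − ⌊4513/428⌋ = 11 − 10 = 1
n=14: ⌊(15·325+288)/428⌋ − ⌊(14·325+288)/428⌋ = ⌊5163/428⌋ − ⌊4838/428⌋ = 12 − 11 = 1
n=15: ⌊(16·325+288)/428⌋ − ⌊(15·325+288)/428⌋ = ⌊5488/428⌋ − ⌊5163/428⌋ = 12 − 12 = 0
n=16: ⌊(17·325+288)/428⌋ − ⌊(16·325+288)/428⌋ = ⌊5813/428⌋ − ⌊5488/428⌋ = 13 − 12 = 1
n=17: ⌊(18·325+288)/428⌋ − ⌊(17·325+288)/428⌋ = ⌊6138/428⌋ − ⌊5813/428⌋ = 14 − 13 = 1
n=18: ⌊(19·325+288)/428⌋ − ⌊(18·325+288)/428⌋ = ⌊6463/428⌋ − ⌊6138/428⌋ = 15 − 14 = 1
n=19: ⌊(20·325+288)/428⌋ − ⌊(19·325+288)/428⌋ = ⌊6788/428⌋ − ⌊6463/428⌋ = 15 − 15 = 0
n=20: ⌊(21·325+288)/428⌋ − ⌊(20·325+288)/428⌋ = ⌊7113/428⌋ − ⌊6788/428⌋ = 16 − 15 = 1
n=21: ⌊(22·325+288)/428⌋ − ⌊(21·325+288)/428⌋ = ⌊7438/428⌋ − ⌊7113/428⌋ = 17 − 16 = 1
n=22: ⌊(23·325+288)/428⌋ − ⌊(22·325+288)/428⌋ = ⌊7763/428⌋ − ⌊7438/428⌋ = 18 − 17 = 1
n=23: ⌊(24·325+288)/428⌋ − ⌊(23·325+288)/428⌋ = ⌊8088/428⌋ − ⌊7763/428⌋ = 18 − 18 = 0
n=24: ⌊(25·325+288)/428⌋ − ⌊(24·325+288)/428⌋ = ⌊8413/428⌋ − ⌊8088/428⌋ = 19 − 18 = 1
n=25: ⌊(26·325+288)/428⌋ − ⌊(25·325+288)/428⌋ = ⌊8738/428⌋ − ⌊8413/428⌋ = 20 − 19 = 1
n=26: ⌊(27·325+288)/428⌋ − ⌊(26·325+288)/428⌋ = ⌊9063/428⌋ − ⌊8738/428⌋ = 21 − 20 = 1


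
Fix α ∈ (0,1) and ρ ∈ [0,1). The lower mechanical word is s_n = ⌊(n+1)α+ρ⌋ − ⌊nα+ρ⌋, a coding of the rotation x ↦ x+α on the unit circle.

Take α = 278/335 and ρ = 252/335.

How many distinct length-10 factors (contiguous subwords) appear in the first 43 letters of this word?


11

t_n = ⌊(n·278+252)/335⌋ for n = 0 … 43:
  n=0…9: ⌊252/335⌋=0 ⌊530/335⌋=1 ⌊808/335⌋=2 ⌊1086/335⌋=3 ⌊1364/335⌋=4 ⌊1642/335⌋=4 ⌊1920/335⌋=5 ⌊2198/335⌋=6 ⌊2476/335⌋=7 ⌊2754/335⌋=8
  n=10…19: ⌊3032/335⌋=9 ⌊3310/335⌋=9 ⌊3588/335⌋=10 ⌊3866/335⌋=11 ⌊4144/335⌋=12 ⌊4422/335⌋=13 ⌊4700/335⌋=14 ⌊4978/335⌋=14 ⌊5256/335⌋=15 ⌊5534/335⌋=16
  n=20…29: ⌊5812/335⌋=17 ⌊6090/335⌋=18 ⌊6368/335⌋=19 ⌊6646/335⌋=19 ⌊6924/335⌋=20 ⌊7202/335⌋=21 ⌊7480/335⌋=22 ⌊7758/335⌋=23 ⌊8036/335⌋=23 ⌊8314/335⌋=24
  n=30…39: ⌊8592/335⌋=25 ⌊8870/335⌋=26 ⌊9148/335⌋=27 ⌊9426/335⌋=28 ⌊9704/335⌋=28 ⌊9982/335⌋=29 ⌊10260/335⌋=30 ⌊10538/335⌋=31 ⌊10816/335⌋=32 ⌊11094/335⌋=33
  n=40…43: ⌊11372/335⌋=33 ⌊11650/335⌋=34 ⌊11928/335⌋=35 ⌊12206/335⌋=36
s_n = t_(n+1) − t_n for n = 0 … 42 gives
prefix = 1111011111011111011111011110111110111110111
slide a length-10 window over [0..9] … [33..42] (34 windows); first occurrence of each distinct factor:
  [  0..  9] 1111011111
  [  1.. 10] 1110111110
  [  2.. 11] 1101111101
  [  3.. 12] 1011111011
  [  4.. 13] 0111110111
  [  5.. 14] 1111101111
  [ 18.. 27] 1111011110
  [ 19.. 28] 1110111101
  [ 20.. 29] 1101111011
  [ 21.. 30] 1011110111
  [ 22.. 31] 0111101111
  (the other 23 windows repeat one of these)
distinct factors: {0111101111, 0111110111, 1011110111, 1011111011, 1101111011, 1101111101, 1110111101, 1110111110, 1111011110, 1111011111, 1111101111}
count = 11  (Sturmian bound for length 10 is 11)


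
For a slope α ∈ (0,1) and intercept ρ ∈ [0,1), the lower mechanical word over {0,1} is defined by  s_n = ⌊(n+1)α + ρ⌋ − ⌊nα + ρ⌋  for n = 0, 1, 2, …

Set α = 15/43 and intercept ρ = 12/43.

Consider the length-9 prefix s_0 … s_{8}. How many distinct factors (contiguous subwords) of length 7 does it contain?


t_n = ⌊(n·15+12)/43⌋ for n = 0 … 9:
  n=0…9: ⌊12/43⌋=0 ⌊27/43⌋=0 ⌊42/43⌋=0 ⌊57/43⌋=1 ⌊72/43⌋=1 ⌊87/43⌋=2 ⌊102/43⌋=2 ⌊117/43⌋=2 ⌊132/43⌋=3 ⌊147/43⌋=3
s_n = t_(n+1) − t_n for n = 0 … 8 gives
prefix = 001010010
slide a length-7 window over [0..6] … [2..8] (3 windows); first occurrence of each distinct factor:
  [  0..  6] 0010100
  [  1..  7] 0101001
  [  2..  8] 1010010
distinct factors: {0010100, 0101001, 1010010}
count = 3  (Sturmian bound for length 7 is 8)

3


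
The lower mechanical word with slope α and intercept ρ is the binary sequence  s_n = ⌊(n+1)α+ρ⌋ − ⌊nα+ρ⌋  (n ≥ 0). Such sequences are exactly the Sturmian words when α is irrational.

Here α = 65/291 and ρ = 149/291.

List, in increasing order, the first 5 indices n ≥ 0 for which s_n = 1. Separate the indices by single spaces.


n=0: ⌊214/291⌋−⌊149/291⌋ = 0−0 = 0
n=1: ⌊279/291⌋−⌊214/291⌋ = 0−0 = 0
n=2: ⌊344/291⌋−⌊279/291⌋ = 1−0 = 1  ← one
n=3: ⌊409/291⌋−⌊344/291⌋ = 1−1 = 0
n=4: ⌊474/291⌋−⌊409/291⌋ = 1−1 = 0
n=5: ⌊539/291⌋−⌊474/291⌋ = 1−1 = 0
n=6: ⌊604/291⌋−⌊539/291⌋ = 2−1 = 1  ← one
n=7: ⌊669/291⌋−⌊604/291⌋ = 2−2 = 0
n=8: ⌊734/291⌋−⌊669/291⌋ = 2−2 = 0
n=9: ⌊799/291⌋−⌊734/291⌋ = 2−2 = 0
n=10: ⌊864/291⌋−⌊799/291⌋ = 2−2 = 0
n=11: ⌊929/291⌋−⌊864/291⌋ = 3−2 = 1  ← one
n=12: ⌊994/291⌋−⌊929/291⌋ = 3−3 = 0
n=13: ⌊1059/291⌋−⌊994/291⌋ = 3−3 = 0
n=14: ⌊1124/291⌋−⌊1059/291⌋ = 3−3 = 0
n=15: ⌊1189/291⌋−⌊1124/291⌋ = 4−3 = 1  ← one
n=16: ⌊1254/291⌋−⌊1189/291⌋ = 4−4 = 0
n=17: ⌊1319/291⌋−⌊1254/291⌋ = 4−4 = 0
n=18: ⌊1384/291⌋−⌊1319/291⌋ = 4−4 = 0
n=19: ⌊1449/291⌋−⌊1384/291⌋ = 4−4 = 0
n=20: ⌊1514/291⌋−⌊1449/291⌋ = 5−4 = 1  ← one
positions of the first 5 ones: 2 6 11 15 20

2 6 11 15 20


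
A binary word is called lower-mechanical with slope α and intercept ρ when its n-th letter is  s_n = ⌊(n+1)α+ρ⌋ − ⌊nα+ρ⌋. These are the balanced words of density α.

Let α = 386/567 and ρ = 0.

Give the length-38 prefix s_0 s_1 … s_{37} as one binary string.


n=0: ⌊(1·386)/567⌋ − ⌊(0·386)/567⌋ = ⌊386/567⌋ − ⌊0/567⌋ = 0 − 0 = 0
n=1: ⌊(2·386)/567⌋ − ⌊(1·386)/567⌋ = ⌊772/567⌋ − ⌊386/567⌋ = 1 − 0 = 1
n=2: ⌊(3·386)/567⌋ − ⌊(2·386)/567⌋ = ⌊1158/567⌋ − ⌊772/567⌋ = 2 − 1 = 1
n=3: ⌊(4·386)/567⌋ − ⌊(3·386)/567⌋ = ⌊1544/567⌋ − ⌊1158/567⌋ = 2 − 2 = 0
n=4: ⌊(5·386)/567⌋ − ⌊(4·386)/567⌋ = ⌊1930/567⌋ − ⌊1544/567⌋ = 3 − 2 = 1
n=5: ⌊(6·386)/567⌋ − ⌊(5·386)/567⌋ = ⌊2316/567⌋ − ⌊1930/567⌋ = 4 − 3 = 1
n=6: ⌊(7·386)/567⌋ − ⌊(6·386)/567⌋ = ⌊2702/567⌋ − ⌊2316/567⌋ = 4 − 4 = 0
n=7: ⌊(8·386)/567⌋ − ⌊(7·386)/567⌋ = ⌊3088/567⌋ − ⌊2702/567⌋ = 5 − 4 = 1
n=8: ⌊(9·386)/567⌋ − ⌊(8·386)/567⌋ = ⌊3474/567⌋ − ⌊3088/567⌋ = 6 − 5 = 1
n=9: ⌊(10·386)/567⌋ − ⌊(9·386)/567⌋ = ⌊3860/567⌋ − ⌊3474/567⌋ = 6 − 6 = 0
n=10: ⌊(11·386)/567⌋ − ⌊(10·386)/567⌋ = ⌊4246/567⌋ − ⌊3860/567⌋ = 7 − 6 = 1
n=11: ⌊(12·386)/567⌋ − ⌊(11·386)/567⌋ = ⌊4632/567⌋ − ⌊4246/567⌋ = 8 − 7 = 1
n=12: ⌊(13·386)/567⌋ − ⌊(12·386)/567⌋ = ⌊5018/567⌋ − ⌊4632/567⌋ = 8 − 8 = 0
n=13: ⌊(14·386)/567⌋ − ⌊(13·386)/567⌋ = ⌊5404/567⌋ − ⌊5018/567⌋ = 9 − 8 = 1
n=14: ⌊(15·386)/567⌋ − ⌊(14·386)/567⌋ = ⌊5790/567⌋ − ⌊5404/567⌋ = 10 − 9 = 1
n=15: ⌊(16·386)/567⌋ − ⌊(15·386)/567⌋ = ⌊6176/567⌋ − ⌊5790/567⌋ = 10 − 10 = 0
n=16: ⌊(17·386)/567⌋ − ⌊(16·386)/567⌋ = ⌊6562/567⌋ − ⌊6176/567⌋ = 11 − 10 = 1
n=17: ⌊(18·386)/567⌋ − ⌊(17·386)/567⌋ = ⌊6948/567⌋ − ⌊6562/567⌋ = 12 − 11 = 1
n=18: ⌊(19·386)/567⌋ − ⌊(18·386)/567⌋ = ⌊7334/567⌋ − ⌊6948/567⌋ = 12 − 12 = 0
n=19: ⌊(20·386)/567⌋ − ⌊(19·386)/567⌋ = ⌊7720/567⌋ − ⌊7334/567⌋ = 13 − 12 = 1
n=20: ⌊(21·386)/567⌋ − ⌊(20·386)/567⌋ = ⌊8106/567⌋ − ⌊7720/567⌋ = 14 − 13 = 1
n=21: ⌊(22·386)/567⌋ − ⌊(21·386)/567⌋ = ⌊8492/567⌋ − ⌊8106/567⌋ = 14 − 14 = 0
n=22: ⌊(23·386)/567⌋ − ⌊(22·386)/567⌋ = ⌊8878/567⌋ − ⌊8492/567⌋ = 15 − 14 = 1
n=23: ⌊(24·386)/567⌋ − ⌊(23·386)/567⌋ = ⌊9264/567⌋ − ⌊8878/567⌋ = 16 − 15 = 1
n=24: ⌊(25·386)/567⌋ − ⌊(24·386)/567⌋ = ⌊9650/567⌋ − ⌊9264/567⌋ = 17 − 16 = 1
n=25: ⌊(26·386)/567⌋ − ⌊(25·386)/567⌋ = ⌊10036/567⌋ − ⌊9650/567⌋ = 17 − 17 = 0
n=26: ⌊(27·386)/567⌋ − ⌊(26·386)/567⌋ = ⌊10422/567⌋ − ⌊10036/567⌋ = 18 − 17 = 1
n=27: ⌊(28·386)/567⌋ − ⌊(27·386)/567⌋ = ⌊10808/567⌋ − ⌊10422/567⌋ = 19 − 18 = 1
n=28: ⌊(29·386)/567⌋ − ⌊(28·386)/567⌋ = ⌊11194/567⌋ − ⌊10808/567⌋ = 19 − 19 = 0
n=29: ⌊(30·386)/567⌋ − ⌊(29·386)/567⌋ = ⌊11580/567⌋ − ⌊11194/567⌋ = 20 − 19 = 1
n=30: ⌊(31·386)/567⌋ − ⌊(30·386)/567⌋ = ⌊11966/567⌋ − ⌊11580/567⌋ = 21 − 20 = 1
n=31: ⌊(32·386)/567⌋ − ⌊(31·386)/567⌋ = ⌊12352/567⌋ − ⌊11966/567⌋ = 21 − 21 = 0
n=32: ⌊(33·386)/567⌋ − ⌊(32·386)/567⌋ = ⌊12738/567⌋ − ⌊12352/567⌋ = 22 − 21 = 1
n=33: ⌊(34·386)/567⌋ − ⌊(33·386)/567⌋ = ⌊13124/567⌋ − ⌊12738/567⌋ = 23 − 22 = 1
n=34: ⌊(35·386)/567⌋ − ⌊(34·386)/567⌋ = ⌊13510/567⌋ − ⌊13124/567⌋ = 23 − 23 = 0
n=35: ⌊(36·386)/567⌋ − ⌊(35·386)/567⌋ = ⌊13896/567⌋ − ⌊13510/567⌋ = 24 − 23 = 1
n=36: ⌊(37·386)/567⌋ − ⌊(36·386)/567⌋ = ⌊14282/567⌋ − ⌊13896/567⌋ = 25 − 24 = 1
n=37: ⌊(38·386)/567⌋ − ⌊(37·386)/567⌋ = ⌊14668/567⌋ − ⌊14282/567⌋ = 25 − 25 = 0

01101101101101101101101110110110110110


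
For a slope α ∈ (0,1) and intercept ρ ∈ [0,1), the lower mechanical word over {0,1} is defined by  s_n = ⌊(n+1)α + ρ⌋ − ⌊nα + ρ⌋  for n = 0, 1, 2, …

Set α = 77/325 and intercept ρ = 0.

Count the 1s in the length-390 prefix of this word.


92

#1s = Σ_{n=0}^{389} s_n = Σ_{n=0}^{389} (⌊(n+1)α+ρ⌋ − ⌊nα+ρ⌋)
the sum telescopes: every ⌊nα+ρ⌋ with 0 < n < 390 appears once with + and once with −, leaving ⌊390α+ρ⌋ − ⌊0·α+ρ⌋
390α + ρ = (390·77) / 325 = 30030/325
ρ = 0/325
⌊30030/325⌋ = 92,  ⌊0/325⌋ = 0
#1s = 92 − 0 = 92


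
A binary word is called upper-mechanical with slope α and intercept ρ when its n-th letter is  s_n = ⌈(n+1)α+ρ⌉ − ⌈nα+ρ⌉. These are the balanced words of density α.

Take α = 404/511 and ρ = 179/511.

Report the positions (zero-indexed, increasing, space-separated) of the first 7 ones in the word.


0 2 3 4 5 7 8

n=0: ⌈583/511⌉−⌈179/511⌉ = 2−1 = 1  ← one
n=1: ⌈987/511⌉−⌈583/511⌉ = 2−2 = 0
n=2: ⌈1391/511⌉−⌈987/511⌉ = 3−2 = 1  ← one
n=3: ⌈1795/511⌉−⌈1391/511⌉ = 4−3 = 1  ← one
n=4: ⌈2199/511⌉−⌈1795/511⌉ = 5−4 = 1  ← one
n=5: ⌈2603/511⌉−⌈2199/511⌉ = 6−5 = 1  ← one
n=6: ⌈3007/511⌉−⌈2603/511⌉ = 6−6 = 0
n=7: ⌈3411/511⌉−⌈3007/511⌉ = 7−6 = 1  ← one
n=8: ⌈3815/511⌉−⌈3411/511⌉ = 8−7 = 1  ← one
positions of the first 7 ones: 0 2 3 4 5 7 8


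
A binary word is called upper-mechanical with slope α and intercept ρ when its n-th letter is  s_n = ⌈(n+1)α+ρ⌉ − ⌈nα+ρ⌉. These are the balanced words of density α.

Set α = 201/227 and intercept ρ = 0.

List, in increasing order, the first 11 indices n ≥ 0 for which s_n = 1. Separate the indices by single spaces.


n=0: ⌈201/227⌉−⌈0/227⌉ = 1−0 = 1  ← one
n=1: ⌈402/227⌉−⌈201/227⌉ = 2−1 = 1  ← one
n=2: ⌈603/227⌉−⌈402/227⌉ = 3−2 = 1  ← one
n=3: ⌈804/227⌉−⌈603/227⌉ = 4−3 = 1  ← one
n=4: ⌈1005/227⌉−⌈804/227⌉ = 5−4 = 1  ← one
n=5: ⌈1206/227⌉−⌈1005/227⌉ = 6−5 = 1  ← one
n=6: ⌈1407/227⌉−⌈1206/227⌉ = 7−6 = 1  ← one
n=7: ⌈1608/227⌉−⌈1407/227⌉ = 8−7 = 1  ← one
n=8: ⌈1809/227⌉−⌈1608/227⌉ = 8−8 = 0
n=9: ⌈2010/227⌉−⌈1809/227⌉ = 9−8 = 1  ← one
n=10: ⌈2211/227⌉−⌈2010/227⌉ = 10−9 = 1  ← one
n=11: ⌈2412/227⌉−⌈2211/227⌉ = 11−10 = 1  ← one
positions of the first 11 ones: 0 1 2 3 4 5 6 7 9 10 11

0 1 2 3 4 5 6 7 9 10 11


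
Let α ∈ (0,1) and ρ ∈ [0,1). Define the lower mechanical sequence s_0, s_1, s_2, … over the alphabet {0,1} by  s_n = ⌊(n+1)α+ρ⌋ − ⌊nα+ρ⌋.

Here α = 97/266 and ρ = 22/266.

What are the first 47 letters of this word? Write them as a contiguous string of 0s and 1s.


n=0: ⌊(1·97+22)/266⌋ − ⌊(0·97+22)/266⌋ = ⌊119/266⌋ − ⌊22/266⌋ = 0 − 0 = 0
n=1: ⌊(2·97+22)/266⌋ − ⌊(1·97+22)/266⌋ = ⌊216/266⌋ − ⌊119/266⌋ = 0 − 0 = 0
n=2: ⌊(3·97+22)/266⌋ − ⌊(2·97+22)/266⌋ = ⌊313/266⌋ − ⌊216/266⌋ = 1 − 0 = 1
n=3: ⌊(4·97+22)/266⌋ − ⌊(3·97+22)/266⌋ = ⌊410/266⌋ − ⌊313/266⌋ = 1 − 1 = 0
n=4: ⌊(5·97+22)/266⌋ − ⌊(4·97+22)/266⌋ = ⌊507/266⌋ − ⌊410/266⌋ = 1 − 1 = 0
n=5: ⌊(6·97+22)/266⌋ − ⌊(5·97+22)/266⌋ = ⌊604/266⌋ − ⌊507/266⌋ = 2 − 1 = 1
n=6: ⌊(7·97+22)/266⌋ − ⌊(6·97+22)/266⌋ = ⌊701/266⌋ − ⌊604/266⌋ = 2 − 2 = 0
n=7: ⌊(8·97+22)/266⌋ − ⌊(7·97+22)/266⌋ = ⌊798/266⌋ − ⌊701/266⌋ = 3 − 2 = 1
n=8: ⌊(9·97+22)/266⌋ − ⌊(8·97+22)/266⌋ = ⌊895/266⌋ − ⌊798/266⌋ = 3 − 3 = 0
n=9: ⌊(10·97+22)/266⌋ − ⌊(9·97+22)/266⌋ = ⌊992/266⌋ − ⌊895/266⌋ = 3 − 3 = 0
n=10: ⌊(11·97+22)/266⌋ − ⌊(10·97+22)/266⌋ = ⌊1089/266⌋ − ⌊992/266⌋ = 4 − 3 = 1
n=11: ⌊(12·97+22)/266⌋ − ⌊(11·97+22)/266⌋ = ⌊1186/266⌋ − ⌊1089/266⌋ = 4 − 4 = 0
n=12: ⌊(13·97+22)/266⌋ − ⌊(12·97+22)/266⌋ = ⌊1283/266⌋ − ⌊1186/266⌋ = 4 − 4 = 0
n=13: ⌊(14·97+22)/266⌋ − ⌊(13·97+22)/266⌋ = ⌊1380/266⌋ − ⌊1283/266⌋ = 5 − 4 = 1
n=14: ⌊(15·97+22)/266⌋ − ⌊(14·97+22)/266⌋ = ⌊1477/266⌋ − ⌊1380/266⌋ = 5 − 5 = 0
n=15: ⌊(16·97+22)/266⌋ − ⌊(15·97+22)/266⌋ = ⌊1574/266⌋ − ⌊1477/266⌋ = 5 − 5 = 0
n=16: ⌊(17·97+22)/266⌋ − ⌊(16·97+22)/266⌋ = ⌊1671/266⌋ − ⌊1574/266⌋ = 6 − 5 = 1
n=17: ⌊(18·97+22)/266⌋ − ⌊(17·97+22)/266⌋ = ⌊1768/266⌋ − ⌊1671/266⌋ = 6 − 6 = 0
n=18: ⌊(19·97+22)/266⌋ − ⌊(18·97+22)/266⌋ = ⌊1865/266⌋ − ⌊1768/266⌋ = 7 − 6 = 1
n=19: ⌊(20·97+22)/266⌋ − ⌊(19·97+22)/266⌋ = ⌊1962/266⌋ − ⌊1865/266⌋ = 7 − 7 = 0
n=20: ⌊(21·97+22)/266⌋ − ⌊(20·97+22)/266⌋ = ⌊2059/266⌋ − ⌊1962/266⌋ = 7 − 7 = 0
n=21: ⌊(22·97+22)/266⌋ − ⌊(21·97+22)/266⌋ = ⌊2156/266⌋ − ⌊2059/266⌋ = 8 − 7 = 1
n=22: ⌊(23·97+22)/266⌋ − ⌊(22·97+22)/266⌋ = ⌊2253/266⌋ − ⌊2156/266⌋ = 8 − 8 = 0
n=23: ⌊(24·97+22)/266⌋ − ⌊(23·97+22)/266⌋ = ⌊2350/266⌋ − ⌊2253/266⌋ = 8 − 8 = 0
n=24: ⌊(25·97+22)/266⌋ − ⌊(24·97+22)/266⌋ = ⌊2447/266⌋ − ⌊2350/266⌋ = 9 − 8 = 1
n=25: ⌊(26·97+22)/266⌋ − ⌊(25·97+22)/266⌋ = ⌊2544/266⌋ − ⌊2447/266⌋ = 9 − 9 = 0
n=26: ⌊(27·97+22)/266⌋ − ⌊(26·97+22)/266⌋ = ⌊2641/266⌋ − ⌊2544/266⌋ = 9 − 9 = 0
n=27: ⌊(28·97+22)/266⌋ − ⌊(27·97+22)/266⌋ = ⌊2738/266⌋ − ⌊2641/266⌋ = 10 − 9 = 1
n=28: ⌊(29·97+22)/266⌋ − ⌊(28·97+22)/266⌋ = ⌊2835/266⌋ − ⌊2738/266⌋ = 10 − 10 = 0
n=29: ⌊(30·97+22)/266⌋ − ⌊(29·97+22)/266⌋ = ⌊2932/266⌋ − ⌊2835/266⌋ = 11 − 10 = 1
n=30: ⌊(31·97+22)/266⌋ − ⌊(30·97+22)/266⌋ = ⌊3029/266⌋ − ⌊2932/266⌋ = 11 − 11 = 0
n=31: ⌊(32·97+22)/266⌋ − ⌊(31·97+22)/266⌋ = ⌊3126/266⌋ − ⌊3029/266⌋ = 11 − 11 = 0
n=32: ⌊(33·97+22)/266⌋ − ⌊(32·97+22)/266⌋ = ⌊3223/266⌋ − ⌊3126/266⌋ = 12 − 11 = 1
n=33: ⌊(34·97+22)/266⌋ − ⌊(33·97+22)/266⌋ = ⌊3320/266⌋ − ⌊3223/266⌋ = 12 − 12 = 0
n=34: ⌊(35·97+22)/266⌋ − ⌊(34·97+22)/266⌋ = ⌊3417/266⌋ − ⌊3320/266⌋ = 12 − 12 = 0
n=35: ⌊(36·97+22)/266⌋ − ⌊(35·97+22)/266⌋ = ⌊3514/266⌋ − ⌊3417/266⌋ = 13 − 12 = 1
n=36: ⌊(37·97+22)/266⌋ − ⌊(36·97+22)/266⌋ = ⌊3611/266⌋ − ⌊3514/266⌋ = 13 − 13 = 0
n=37: ⌊(38·97+22)/266⌋ − ⌊(37·97+22)/266⌋ = ⌊3708/266⌋ − ⌊3611/266⌋ = 13 − 13 = 0
n=38: ⌊(39·97+22)/266⌋ − ⌊(38·97+22)/266⌋ = ⌊3805/266⌋ − ⌊3708/266⌋ = 14 − 13 = 1
n=39: ⌊(40·97+22)/266⌋ − ⌊(39·97+22)/266⌋ = ⌊3902/266⌋ − ⌊3805/266⌋ = 14 − 14 = 0
n=40: ⌊(41·97+22)/266⌋ − ⌊(40·97+22)/266⌋ = ⌊3999/266⌋ − ⌊3902/266⌋ = 15 − 14 = 1
n=41: ⌊(42·97+22)/266⌋ − ⌊(41·97+22)/266⌋ = ⌊4096/266⌋ − ⌊3999/266⌋ = 15 − 15 = 0
n=42: ⌊(43·97+22)/266⌋ − ⌊(42·97+22)/266⌋ = ⌊4193/266⌋ − ⌊4096/266⌋ = 15 − 15 = 0
n=43: ⌊(44·97+22)/266⌋ − ⌊(43·97+22)/266⌋ = ⌊4290/266⌋ − ⌊4193/266⌋ = 16 − 15 = 1
n=44: ⌊(45·97+22)/266⌋ − ⌊(44·97+22)/266⌋ = ⌊4387/266⌋ − ⌊4290/266⌋ = 16 − 16 = 0
n=45: ⌊(46·97+22)/266⌋ − ⌊(45·97+22)/266⌋ = ⌊4484/266⌋ − ⌊4387/266⌋ = 16 − 16 = 0
n=46: ⌊(47·97+22)/266⌋ − ⌊(46·97+22)/266⌋ = ⌊4581/266⌋ − ⌊4484/266⌋ = 17 − 16 = 1

00100101001001001010010010010100100100101001001
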